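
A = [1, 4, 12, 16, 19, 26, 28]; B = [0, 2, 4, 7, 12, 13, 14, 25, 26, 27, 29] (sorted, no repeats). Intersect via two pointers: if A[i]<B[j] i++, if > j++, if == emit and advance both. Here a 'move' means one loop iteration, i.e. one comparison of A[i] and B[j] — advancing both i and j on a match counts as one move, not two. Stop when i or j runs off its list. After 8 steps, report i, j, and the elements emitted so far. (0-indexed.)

i=0 j=0: 1>0, j++
i=0 j=1: 1<2, i++
i=1 j=1: 4>2, j++
i=1 j=2: 4==4 emit, i++,j++
i=2 j=3: 12>7, j++
i=2 j=4: 12==12 emit, i++,j++
i=3 j=5: 16>13, j++
i=3 j=6: 16>14, j++

i=3, j=7, emitted=[4, 12]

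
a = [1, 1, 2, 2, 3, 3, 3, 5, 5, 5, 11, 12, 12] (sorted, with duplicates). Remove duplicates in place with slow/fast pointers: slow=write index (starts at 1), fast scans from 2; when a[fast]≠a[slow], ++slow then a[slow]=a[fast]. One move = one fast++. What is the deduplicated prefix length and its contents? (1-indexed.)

(s=1,f=2) a[fast]=1=a[slow] dup → fast++
(s=1,f=3) a[fast]=2≠a[slow]=1 write a[2]=2 → slow++,fast++
(s=2,f=4) a[fast]=2=a[slow] dup → fast++
(s=2,f=5) a[fast]=3≠a[slow]=2 write a[3]=3 → slow++,fast++
(s=3,f=6) a[fast]=3=a[slow] dup → fast++
(s=3,f=7) a[fast]=3=a[slow] dup → fast++
(s=3,f=8) a[fast]=5≠a[slow]=3 write a[4]=5 → slow++,fast++
(s=4,f=9) a[fast]=5=a[slow] dup → fast++
(s=4,f=10) a[fast]=5=a[slow] dup → fast++
(s=4,f=11) a[fast]=11≠a[slow]=5 write a[5]=11 → slow++,fast++
(s=5,f=12) a[fast]=12≠a[slow]=11 write a[6]=12 → slow++,fast++
(s=6,f=13) a[fast]=12=a[slow] dup → fast++

length 6; prefix = [1, 2, 3, 5, 11, 12]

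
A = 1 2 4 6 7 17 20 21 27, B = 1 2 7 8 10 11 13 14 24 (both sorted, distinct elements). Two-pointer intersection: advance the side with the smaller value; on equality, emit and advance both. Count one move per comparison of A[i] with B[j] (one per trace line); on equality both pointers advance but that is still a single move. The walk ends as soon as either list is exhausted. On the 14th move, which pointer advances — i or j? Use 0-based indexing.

i=0 j=0: 1==1 emit, i++,j++
i=1 j=1: 2==2 emit, i++,j++
i=2 j=2: 4<7, i++
i=3 j=2: 6<7, i++
i=4 j=2: 7==7 emit, i++,j++
i=5 j=3: 17>8, j++
i=5 j=4: 17>10, j++
i=5 j=5: 17>11, j++
i=5 j=6: 17>13, j++
i=5 j=7: 17>14, j++
i=5 j=8: 17<24, i++
i=6 j=8: 20<24, i++
i=7 j=8: 21<24, i++
i=8 j=8: 27>24, j++

j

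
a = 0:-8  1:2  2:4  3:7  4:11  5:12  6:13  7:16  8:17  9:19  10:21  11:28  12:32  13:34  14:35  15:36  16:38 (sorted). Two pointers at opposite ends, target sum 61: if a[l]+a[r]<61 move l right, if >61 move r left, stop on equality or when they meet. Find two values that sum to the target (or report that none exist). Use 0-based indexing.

[0,16] -8+38=30 <61 → l++
[1,16] 2+38=40 <61 → l++
[2,16] 4+38=42 <61 → l++
[3,16] 7+38=45 <61 → l++
[4,16] 11+38=49 <61 → l++
[5,16] 12+38=50 <61 → l++
[6,16] 13+38=51 <61 → l++
[7,16] 16+38=54 <61 → l++
[8,16] 17+38=55 <61 → l++
[9,16] 19+38=57 <61 → l++
[10,16] 21+38=59 <61 → l++
[11,16] 28+38=66 >61 → r--
[11,15] 28+36=64 >61 → r--
[11,14] 28+35=63 >61 → r--
[11,13] 28+34=62 >61 → r--
[11,12] 28+32=60 <61 → l++

no pair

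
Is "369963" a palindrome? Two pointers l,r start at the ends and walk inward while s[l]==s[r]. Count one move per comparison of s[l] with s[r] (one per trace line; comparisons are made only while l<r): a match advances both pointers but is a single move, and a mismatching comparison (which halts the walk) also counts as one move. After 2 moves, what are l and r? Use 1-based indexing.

[1,6] '3'=='3' → l++,r--
[2,5] '6'=='6' → l++,r--

l=3, r=4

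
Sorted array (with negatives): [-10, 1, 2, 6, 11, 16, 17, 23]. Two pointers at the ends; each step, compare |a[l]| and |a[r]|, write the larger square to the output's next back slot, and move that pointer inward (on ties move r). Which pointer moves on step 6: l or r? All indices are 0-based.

l=0 r=7: |-10|<=|23| out[7]=529, r--
l=0 r=6: |-10|<=|17| out[6]=289, r--
l=0 r=5: |-10|<=|16| out[5]=256, r--
l=0 r=4: |-10|<=|11| out[4]=121, r--
l=0 r=3: |-10|>|6| out[3]=100, l++
l=1 r=3: |1|<=|6| out[2]=36, r--

r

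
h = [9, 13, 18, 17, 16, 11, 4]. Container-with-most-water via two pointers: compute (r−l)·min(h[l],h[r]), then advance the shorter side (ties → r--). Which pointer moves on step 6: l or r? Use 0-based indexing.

[0,6] min(9,4)*6=24 best=24 * → r--
[0,5] min(9,11)*5=45 best=45 * → l++
[1,5] min(13,11)*4=44 best=45 → r--
[1,4] min(13,16)*3=39 best=45 → l++
[2,4] min(18,16)*2=32 best=45 → r--
[2,3] min(18,17)*1=17 best=45 → r--

r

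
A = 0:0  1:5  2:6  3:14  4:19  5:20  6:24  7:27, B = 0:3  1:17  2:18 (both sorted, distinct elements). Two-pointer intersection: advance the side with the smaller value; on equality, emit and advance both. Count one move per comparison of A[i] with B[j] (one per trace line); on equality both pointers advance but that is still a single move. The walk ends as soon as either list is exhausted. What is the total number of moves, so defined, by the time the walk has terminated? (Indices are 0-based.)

7 moves

[i=0,j=0] 0<3 → i++
[i=1,j=0] 5>3 → j++
[i=1,j=1] 5<17 → i++
[i=2,j=1] 6<17 → i++
[i=3,j=1] 14<17 → i++
[i=4,j=1] 19>17 → j++
[i=4,j=2] 19>18 → j++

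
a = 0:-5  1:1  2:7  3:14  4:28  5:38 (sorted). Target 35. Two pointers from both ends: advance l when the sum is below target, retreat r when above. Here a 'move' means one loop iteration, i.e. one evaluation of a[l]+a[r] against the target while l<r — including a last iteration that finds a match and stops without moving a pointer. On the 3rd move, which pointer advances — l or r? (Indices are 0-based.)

[0,5] -5+38=33 <35 → l++
[1,5] 1+38=39 >35 → r--
[1,4] 1+28=29 <35 → l++

l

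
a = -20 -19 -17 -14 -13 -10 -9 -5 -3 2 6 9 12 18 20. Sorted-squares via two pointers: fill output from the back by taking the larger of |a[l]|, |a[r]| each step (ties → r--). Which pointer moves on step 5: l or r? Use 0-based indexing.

l

[0,14] |-20|<=|20| out[14]=400 → r--
[0,13] |-20|>|18| out[13]=400 → l++
[1,13] |-19|>|18| out[12]=361 → l++
[2,13] |-17|<=|18| out[11]=324 → r--
[2,12] |-17|>|12| out[10]=289 → l++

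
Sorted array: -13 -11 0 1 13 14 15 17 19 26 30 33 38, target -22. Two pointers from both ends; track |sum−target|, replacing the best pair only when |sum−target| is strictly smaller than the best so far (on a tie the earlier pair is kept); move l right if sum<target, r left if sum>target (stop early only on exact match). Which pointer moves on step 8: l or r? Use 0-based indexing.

r

[0,12] -13+38=25 d=47 * → r--
[0,11] -13+33=20 d=42 * → r--
[0,10] -13+30=17 d=39 * → r--
[0,9] -13+26=13 d=35 * → r--
[0,8] -13+19=6 d=28 * → r--
[0,7] -13+17=4 d=26 * → r--
[0,6] -13+15=2 d=24 * → r--
[0,5] -13+14=1 d=23 * → r--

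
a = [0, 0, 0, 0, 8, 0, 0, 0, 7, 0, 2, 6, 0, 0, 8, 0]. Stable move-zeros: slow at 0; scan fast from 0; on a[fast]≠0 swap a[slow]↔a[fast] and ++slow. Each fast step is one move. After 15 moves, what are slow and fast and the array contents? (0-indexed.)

slow=0 fast=0: a[fast]=0, fast++
slow=0 fast=1: a[fast]=0, fast++
slow=0 fast=2: a[fast]=0, fast++
slow=0 fast=3: a[fast]=0, fast++
slow=0 fast=4: a[fast]=8≠0 swap→a[0]=8, slow++,fast++
slow=1 fast=5: a[fast]=0, fast++
slow=1 fast=6: a[fast]=0, fast++
slow=1 fast=7: a[fast]=0, fast++
slow=1 fast=8: a[fast]=7≠0 swap→a[1]=7, slow++,fast++
slow=2 fast=9: a[fast]=0, fast++
slow=2 fast=10: a[fast]=2≠0 swap→a[2]=2, slow++,fast++
slow=3 fast=11: a[fast]=6≠0 swap→a[3]=6, slow++,fast++
slow=4 fast=12: a[fast]=0, fast++
slow=4 fast=13: a[fast]=0, fast++
slow=4 fast=14: a[fast]=8≠0 swap→a[4]=8, slow++,fast++

slow=5, fast=15, a=[8, 7, 2, 6, 8, 0, 0, 0, 0, 0, 0, 0, 0, 0, 0, 0]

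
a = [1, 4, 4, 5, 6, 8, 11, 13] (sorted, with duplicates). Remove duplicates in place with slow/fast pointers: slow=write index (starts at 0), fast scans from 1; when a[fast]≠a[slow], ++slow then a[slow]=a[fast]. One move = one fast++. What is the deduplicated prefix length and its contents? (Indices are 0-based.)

slow=0 fast=1: a[fast]=4≠a[slow]=1 write a[1]=4, slow++,fast++
slow=1 fast=2: a[fast]=4=a[slow] dup, fast++
slow=1 fast=3: a[fast]=5≠a[slow]=4 write a[2]=5, slow++,fast++
slow=2 fast=4: a[fast]=6≠a[slow]=5 write a[3]=6, slow++,fast++
slow=3 fast=5: a[fast]=8≠a[slow]=6 write a[4]=8, slow++,fast++
slow=4 fast=6: a[fast]=11≠a[slow]=8 write a[5]=11, slow++,fast++
slow=5 fast=7: a[fast]=13≠a[slow]=11 write a[6]=13, slow++,fast++

length 7; prefix = [1, 4, 5, 6, 8, 11, 13]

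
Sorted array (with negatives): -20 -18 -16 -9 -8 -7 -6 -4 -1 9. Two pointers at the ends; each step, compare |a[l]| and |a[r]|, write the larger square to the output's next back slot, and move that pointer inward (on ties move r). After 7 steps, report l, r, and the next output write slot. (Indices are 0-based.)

[0,9] |-20|>|9| out[9]=400 → l++
[1,9] |-18|>|9| out[8]=324 → l++
[2,9] |-16|>|9| out[7]=256 → l++
[3,9] |-9|<=|9| out[6]=81 → r--
[3,8] |-9|>|-1| out[5]=81 → l++
[4,8] |-8|>|-1| out[4]=64 → l++
[5,8] |-7|>|-1| out[3]=49 → l++

l=6, r=8, next write slot=2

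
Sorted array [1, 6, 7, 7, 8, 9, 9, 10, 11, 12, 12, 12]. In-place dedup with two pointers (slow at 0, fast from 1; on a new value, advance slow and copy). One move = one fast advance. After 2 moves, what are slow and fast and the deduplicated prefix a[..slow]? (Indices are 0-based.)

(s=0,f=1) a[fast]=6≠a[slow]=1 write a[1]=6 → slow++,fast++
(s=1,f=2) a[fast]=7≠a[slow]=6 write a[2]=7 → slow++,fast++

slow=2, fast=3, prefix=[1, 6, 7]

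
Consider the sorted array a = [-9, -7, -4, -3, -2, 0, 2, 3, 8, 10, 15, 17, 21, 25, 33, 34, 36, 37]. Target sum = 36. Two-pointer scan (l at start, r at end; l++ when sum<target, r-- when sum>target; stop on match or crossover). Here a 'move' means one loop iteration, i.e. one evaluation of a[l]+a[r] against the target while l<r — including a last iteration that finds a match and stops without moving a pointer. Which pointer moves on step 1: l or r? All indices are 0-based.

[0,17] -9+37=28 <36 → l++

l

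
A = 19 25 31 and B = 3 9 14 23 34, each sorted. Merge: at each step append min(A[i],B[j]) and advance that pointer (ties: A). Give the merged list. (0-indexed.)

i=0 j=0: A[i]=19>B[j]=3 take 3, j++
i=0 j=1: A[i]=19>B[j]=9 take 9, j++
i=0 j=2: A[i]=19>B[j]=14 take 14, j++
i=0 j=3: A[i]=19<=B[j]=23 take 19, i++
i=1 j=3: A[i]=25>B[j]=23 take 23, j++
i=1 j=4: A[i]=25<=B[j]=34 take 25, i++
i=2 j=4: A[i]=31<=B[j]=34 take 31, i++
i=3 j=4: A done, take B[j]=34, j++

[3, 9, 14, 19, 23, 25, 31, 34]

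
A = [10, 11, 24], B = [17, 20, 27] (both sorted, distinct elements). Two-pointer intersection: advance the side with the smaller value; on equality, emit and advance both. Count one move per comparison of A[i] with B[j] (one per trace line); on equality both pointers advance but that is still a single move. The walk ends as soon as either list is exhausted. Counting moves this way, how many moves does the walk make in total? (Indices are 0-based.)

5 moves

[i=0,j=0] 10<17 → i++
[i=1,j=0] 11<17 → i++
[i=2,j=0] 24>17 → j++
[i=2,j=1] 24>20 → j++
[i=2,j=2] 24<27 → i++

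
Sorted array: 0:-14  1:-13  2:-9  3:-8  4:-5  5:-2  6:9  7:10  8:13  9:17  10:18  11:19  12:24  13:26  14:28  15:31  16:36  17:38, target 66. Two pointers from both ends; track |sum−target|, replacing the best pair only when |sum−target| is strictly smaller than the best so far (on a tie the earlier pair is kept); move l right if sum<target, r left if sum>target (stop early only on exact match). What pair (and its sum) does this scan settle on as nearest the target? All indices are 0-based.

pair (28, 38) with sum 66 (|Δ|=0)

l=0 r=17: -14+38=24 d=42 *, l++
l=1 r=17: -13+38=25 d=41 *, l++
l=2 r=17: -9+38=29 d=37 *, l++
l=3 r=17: -8+38=30 d=36 *, l++
l=4 r=17: -5+38=33 d=33 *, l++
l=5 r=17: -2+38=36 d=30 *, l++
l=6 r=17: 9+38=47 d=19 *, l++
l=7 r=17: 10+38=48 d=18 *, l++
l=8 r=17: 13+38=51 d=15 *, l++
l=9 r=17: 17+38=55 d=11 *, l++
l=10 r=17: 18+38=56 d=10 *, l++
l=11 r=17: 19+38=57 d=9 *, l++
l=12 r=17: 24+38=62 d=4 *, l++
l=13 r=17: 26+38=64 d=2 *, l++
l=14 r=17: 28+38=66 d=0 *, stop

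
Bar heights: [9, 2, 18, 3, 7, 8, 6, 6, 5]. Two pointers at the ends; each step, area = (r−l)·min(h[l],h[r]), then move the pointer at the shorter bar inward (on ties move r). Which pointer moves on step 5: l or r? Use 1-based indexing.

r

l=1 r=9: min(9,5)*8=40 best=40 *, r--
l=1 r=8: min(9,6)*7=42 best=42 *, r--
l=1 r=7: min(9,6)*6=36 best=42, r--
l=1 r=6: min(9,8)*5=40 best=42, r--
l=1 r=5: min(9,7)*4=28 best=42, r--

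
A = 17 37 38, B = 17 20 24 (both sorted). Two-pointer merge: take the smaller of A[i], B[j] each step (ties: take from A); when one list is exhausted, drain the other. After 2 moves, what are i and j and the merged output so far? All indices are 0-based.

i=1, j=1, merged so far=[17, 17]

i=0 j=0: A[i]=17<=B[j]=17 take 17, i++
i=1 j=0: A[i]=37>B[j]=17 take 17, j++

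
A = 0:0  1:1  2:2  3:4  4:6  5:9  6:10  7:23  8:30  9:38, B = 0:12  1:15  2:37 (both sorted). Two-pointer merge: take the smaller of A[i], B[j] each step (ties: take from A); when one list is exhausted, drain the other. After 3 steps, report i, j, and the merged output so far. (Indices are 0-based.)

i=3, j=0, merged so far=[0, 1, 2]

i=0 j=0: A[i]=0<=B[j]=12 take 0, i++
i=1 j=0: A[i]=1<=B[j]=12 take 1, i++
i=2 j=0: A[i]=2<=B[j]=12 take 2, i++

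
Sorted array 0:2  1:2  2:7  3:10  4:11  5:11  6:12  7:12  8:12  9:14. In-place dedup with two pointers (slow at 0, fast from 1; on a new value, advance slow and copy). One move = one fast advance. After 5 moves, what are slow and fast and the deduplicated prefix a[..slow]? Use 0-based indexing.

slow=3, fast=6, prefix=[2, 7, 10, 11]

slow=0 fast=1: a[fast]=2=a[slow] dup, fast++
slow=0 fast=2: a[fast]=7≠a[slow]=2 write a[1]=7, slow++,fast++
slow=1 fast=3: a[fast]=10≠a[slow]=7 write a[2]=10, slow++,fast++
slow=2 fast=4: a[fast]=11≠a[slow]=10 write a[3]=11, slow++,fast++
slow=3 fast=5: a[fast]=11=a[slow] dup, fast++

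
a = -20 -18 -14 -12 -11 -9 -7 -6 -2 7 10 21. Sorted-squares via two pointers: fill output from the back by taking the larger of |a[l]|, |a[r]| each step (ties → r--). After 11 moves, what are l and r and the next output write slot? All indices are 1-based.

l=1 r=12: |-20|<=|21| out[12]=441, r--
l=1 r=11: |-20|>|10| out[11]=400, l++
l=2 r=11: |-18|>|10| out[10]=324, l++
l=3 r=11: |-14|>|10| out[9]=196, l++
l=4 r=11: |-12|>|10| out[8]=144, l++
l=5 r=11: |-11|>|10| out[7]=121, l++
l=6 r=11: |-9|<=|10| out[6]=100, r--
l=6 r=10: |-9|>|7| out[5]=81, l++
l=7 r=10: |-7|<=|7| out[4]=49, r--
l=7 r=9: |-7|>|-2| out[3]=49, l++
l=8 r=9: |-6|>|-2| out[2]=36, l++

l=9, r=9, next write slot=1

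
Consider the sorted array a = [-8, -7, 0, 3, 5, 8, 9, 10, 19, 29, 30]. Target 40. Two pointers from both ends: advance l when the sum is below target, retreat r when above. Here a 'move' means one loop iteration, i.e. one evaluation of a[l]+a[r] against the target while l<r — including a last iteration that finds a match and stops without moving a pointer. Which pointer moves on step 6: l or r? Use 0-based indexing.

l=0 r=10: -8+30=22 <40, l++
l=1 r=10: -7+30=23 <40, l++
l=2 r=10: 0+30=30 <40, l++
l=3 r=10: 3+30=33 <40, l++
l=4 r=10: 5+30=35 <40, l++
l=5 r=10: 8+30=38 <40, l++

l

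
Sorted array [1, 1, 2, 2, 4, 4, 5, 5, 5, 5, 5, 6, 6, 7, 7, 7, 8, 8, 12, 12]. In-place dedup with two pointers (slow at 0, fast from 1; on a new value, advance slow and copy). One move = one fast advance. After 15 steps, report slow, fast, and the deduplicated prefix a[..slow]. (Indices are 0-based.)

slow=0 fast=1: a[fast]=1=a[slow] dup, fast++
slow=0 fast=2: a[fast]=2≠a[slow]=1 write a[1]=2, slow++,fast++
slow=1 fast=3: a[fast]=2=a[slow] dup, fast++
slow=1 fast=4: a[fast]=4≠a[slow]=2 write a[2]=4, slow++,fast++
slow=2 fast=5: a[fast]=4=a[slow] dup, fast++
slow=2 fast=6: a[fast]=5≠a[slow]=4 write a[3]=5, slow++,fast++
slow=3 fast=7: a[fast]=5=a[slow] dup, fast++
slow=3 fast=8: a[fast]=5=a[slow] dup, fast++
slow=3 fast=9: a[fast]=5=a[slow] dup, fast++
slow=3 fast=10: a[fast]=5=a[slow] dup, fast++
slow=3 fast=11: a[fast]=6≠a[slow]=5 write a[4]=6, slow++,fast++
slow=4 fast=12: a[fast]=6=a[slow] dup, fast++
slow=4 fast=13: a[fast]=7≠a[slow]=6 write a[5]=7, slow++,fast++
slow=5 fast=14: a[fast]=7=a[slow] dup, fast++
slow=5 fast=15: a[fast]=7=a[slow] dup, fast++

slow=5, fast=16, prefix=[1, 2, 4, 5, 6, 7]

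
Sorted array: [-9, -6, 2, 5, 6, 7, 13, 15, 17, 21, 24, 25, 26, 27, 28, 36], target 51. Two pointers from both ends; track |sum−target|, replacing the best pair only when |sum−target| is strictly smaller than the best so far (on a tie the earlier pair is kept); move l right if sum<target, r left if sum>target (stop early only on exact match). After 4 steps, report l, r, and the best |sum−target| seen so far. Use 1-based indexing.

l=1 r=16: -9+36=27 d=24 *, l++
l=2 r=16: -6+36=30 d=21 *, l++
l=3 r=16: 2+36=38 d=13 *, l++
l=4 r=16: 5+36=41 d=10 *, l++

l=5, r=16, best |Δ|=10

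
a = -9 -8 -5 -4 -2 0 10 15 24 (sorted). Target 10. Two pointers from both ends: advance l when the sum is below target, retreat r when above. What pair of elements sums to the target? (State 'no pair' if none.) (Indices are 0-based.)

(-5, 15)

l=0 r=8: -9+24=15 >10, r--
l=0 r=7: -9+15=6 <10, l++
l=1 r=7: -8+15=7 <10, l++
l=2 r=7: -5+15=10, found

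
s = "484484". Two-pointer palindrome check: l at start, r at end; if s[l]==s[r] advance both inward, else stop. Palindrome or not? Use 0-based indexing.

[0,5] '4'=='4' → l++,r--
[1,4] '8'=='8' → l++,r--
[2,3] '4'=='4' → l++,r--

palindrome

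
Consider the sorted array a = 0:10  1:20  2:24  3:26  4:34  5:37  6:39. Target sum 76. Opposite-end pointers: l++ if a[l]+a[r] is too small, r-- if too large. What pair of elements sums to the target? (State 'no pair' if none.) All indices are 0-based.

(37, 39)

[0,6] 10+39=49 <76 → l++
[1,6] 20+39=59 <76 → l++
[2,6] 24+39=63 <76 → l++
[3,6] 26+39=65 <76 → l++
[4,6] 34+39=73 <76 → l++
[5,6] 37+39=76 → found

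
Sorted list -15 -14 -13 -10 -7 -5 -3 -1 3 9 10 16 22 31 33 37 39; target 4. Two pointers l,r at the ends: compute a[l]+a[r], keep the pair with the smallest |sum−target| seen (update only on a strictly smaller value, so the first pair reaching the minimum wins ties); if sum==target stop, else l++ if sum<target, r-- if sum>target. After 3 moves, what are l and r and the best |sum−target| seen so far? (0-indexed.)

l=0, r=13, best |Δ|=14

[0,16] -15+39=24 d=20 * → r--
[0,15] -15+37=22 d=18 * → r--
[0,14] -15+33=18 d=14 * → r--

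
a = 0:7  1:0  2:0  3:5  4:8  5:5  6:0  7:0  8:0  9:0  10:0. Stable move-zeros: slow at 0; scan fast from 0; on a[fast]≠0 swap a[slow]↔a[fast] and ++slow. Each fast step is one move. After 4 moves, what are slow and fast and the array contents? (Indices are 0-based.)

slow=0 fast=0: a[fast]=7≠0 swap→a[0]=7, slow++,fast++
slow=1 fast=1: a[fast]=0, fast++
slow=1 fast=2: a[fast]=0, fast++
slow=1 fast=3: a[fast]=5≠0 swap→a[1]=5, slow++,fast++

slow=2, fast=4, a=[7, 5, 0, 0, 8, 5, 0, 0, 0, 0, 0]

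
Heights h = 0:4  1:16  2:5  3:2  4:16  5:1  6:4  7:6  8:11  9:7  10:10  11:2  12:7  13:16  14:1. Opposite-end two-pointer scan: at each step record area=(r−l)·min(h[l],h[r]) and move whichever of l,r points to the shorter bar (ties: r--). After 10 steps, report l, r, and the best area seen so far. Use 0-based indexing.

l=0 r=14: min(4,1)*14=14 best=14 *, r--
l=0 r=13: min(4,16)*13=52 best=52 *, l++
l=1 r=13: min(16,16)*12=192 best=192 *, r--
l=1 r=12: min(16,7)*11=77 best=192, r--
l=1 r=11: min(16,2)*10=20 best=192, r--
l=1 r=10: min(16,10)*9=90 best=192, r--
l=1 r=9: min(16,7)*8=56 best=192, r--
l=1 r=8: min(16,11)*7=77 best=192, r--
l=1 r=7: min(16,6)*6=36 best=192, r--
l=1 r=6: min(16,4)*5=20 best=192, r--

l=1, r=5, best area=192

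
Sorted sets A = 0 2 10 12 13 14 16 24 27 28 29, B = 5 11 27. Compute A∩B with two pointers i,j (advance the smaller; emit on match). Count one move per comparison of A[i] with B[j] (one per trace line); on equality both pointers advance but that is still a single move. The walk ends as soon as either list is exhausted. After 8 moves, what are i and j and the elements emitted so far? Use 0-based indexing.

[i=0,j=0] 0<5 → i++
[i=1,j=0] 2<5 → i++
[i=2,j=0] 10>5 → j++
[i=2,j=1] 10<11 → i++
[i=3,j=1] 12>11 → j++
[i=3,j=2] 12<27 → i++
[i=4,j=2] 13<27 → i++
[i=5,j=2] 14<27 → i++

i=6, j=2, emitted=[]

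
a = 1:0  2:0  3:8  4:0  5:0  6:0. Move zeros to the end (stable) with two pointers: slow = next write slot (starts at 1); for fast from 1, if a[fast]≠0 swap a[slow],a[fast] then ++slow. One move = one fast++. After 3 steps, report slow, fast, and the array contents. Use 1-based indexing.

slow=1 fast=1: a[fast]=0, fast++
slow=1 fast=2: a[fast]=0, fast++
slow=1 fast=3: a[fast]=8≠0 swap→a[1]=8, slow++,fast++

slow=2, fast=4, a=[8, 0, 0, 0, 0, 0]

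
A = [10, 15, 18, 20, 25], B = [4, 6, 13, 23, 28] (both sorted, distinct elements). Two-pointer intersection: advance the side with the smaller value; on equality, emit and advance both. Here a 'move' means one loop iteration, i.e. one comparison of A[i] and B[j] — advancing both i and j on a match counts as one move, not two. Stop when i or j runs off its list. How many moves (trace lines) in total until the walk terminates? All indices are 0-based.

9 moves

i=0 j=0: 10>4, j++
i=0 j=1: 10>6, j++
i=0 j=2: 10<13, i++
i=1 j=2: 15>13, j++
i=1 j=3: 15<23, i++
i=2 j=3: 18<23, i++
i=3 j=3: 20<23, i++
i=4 j=3: 25>23, j++
i=4 j=4: 25<28, i++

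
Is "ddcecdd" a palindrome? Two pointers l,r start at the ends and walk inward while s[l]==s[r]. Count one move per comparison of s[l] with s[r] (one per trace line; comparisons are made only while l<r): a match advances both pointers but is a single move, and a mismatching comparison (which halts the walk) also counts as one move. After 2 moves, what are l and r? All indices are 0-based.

l=2, r=4

[0,6] 'd'=='d' → l++,r--
[1,5] 'd'=='d' → l++,r--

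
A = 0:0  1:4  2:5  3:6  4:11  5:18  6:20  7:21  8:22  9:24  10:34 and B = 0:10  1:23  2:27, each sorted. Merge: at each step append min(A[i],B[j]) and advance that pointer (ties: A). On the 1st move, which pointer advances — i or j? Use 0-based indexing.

i

i=0 j=0: A[i]=0<=B[j]=10 take 0, i++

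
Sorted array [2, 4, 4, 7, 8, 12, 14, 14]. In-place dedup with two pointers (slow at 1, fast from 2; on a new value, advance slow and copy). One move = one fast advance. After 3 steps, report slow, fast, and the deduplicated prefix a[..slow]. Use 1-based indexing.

(s=1,f=2) a[fast]=4≠a[slow]=2 write a[2]=4 → slow++,fast++
(s=2,f=3) a[fast]=4=a[slow] dup → fast++
(s=2,f=4) a[fast]=7≠a[slow]=4 write a[3]=7 → slow++,fast++

slow=3, fast=5, prefix=[2, 4, 7]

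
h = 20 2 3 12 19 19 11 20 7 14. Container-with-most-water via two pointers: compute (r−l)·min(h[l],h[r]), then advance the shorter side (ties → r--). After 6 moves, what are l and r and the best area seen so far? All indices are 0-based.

l=0, r=3, best area=140

l=0 r=9: min(20,14)*9=126 best=126 *, r--
l=0 r=8: min(20,7)*8=56 best=126, r--
l=0 r=7: min(20,20)*7=140 best=140 *, r--
l=0 r=6: min(20,11)*6=66 best=140, r--
l=0 r=5: min(20,19)*5=95 best=140, r--
l=0 r=4: min(20,19)*4=76 best=140, r--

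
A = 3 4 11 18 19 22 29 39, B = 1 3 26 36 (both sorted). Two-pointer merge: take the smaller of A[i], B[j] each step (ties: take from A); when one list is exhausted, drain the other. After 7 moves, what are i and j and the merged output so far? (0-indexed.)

i=0 j=0: A[i]=3>B[j]=1 take 1, j++
i=0 j=1: A[i]=3<=B[j]=3 take 3, i++
i=1 j=1: A[i]=4>B[j]=3 take 3, j++
i=1 j=2: A[i]=4<=B[j]=26 take 4, i++
i=2 j=2: A[i]=11<=B[j]=26 take 11, i++
i=3 j=2: A[i]=18<=B[j]=26 take 18, i++
i=4 j=2: A[i]=19<=B[j]=26 take 19, i++

i=5, j=2, merged so far=[1, 3, 3, 4, 11, 18, 19]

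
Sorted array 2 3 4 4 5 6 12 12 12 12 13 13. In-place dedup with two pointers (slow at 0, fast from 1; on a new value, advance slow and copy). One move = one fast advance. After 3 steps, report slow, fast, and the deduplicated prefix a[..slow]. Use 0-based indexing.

(s=0,f=1) a[fast]=3≠a[slow]=2 write a[1]=3 → slow++,fast++
(s=1,f=2) a[fast]=4≠a[slow]=3 write a[2]=4 → slow++,fast++
(s=2,f=3) a[fast]=4=a[slow] dup → fast++

slow=2, fast=4, prefix=[2, 3, 4]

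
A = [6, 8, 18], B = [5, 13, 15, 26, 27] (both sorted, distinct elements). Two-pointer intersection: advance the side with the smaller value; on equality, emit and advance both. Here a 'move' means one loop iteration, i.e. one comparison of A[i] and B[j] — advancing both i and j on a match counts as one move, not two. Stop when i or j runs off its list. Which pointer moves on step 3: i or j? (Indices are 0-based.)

[i=0,j=0] 6>5 → j++
[i=0,j=1] 6<13 → i++
[i=1,j=1] 8<13 → i++

i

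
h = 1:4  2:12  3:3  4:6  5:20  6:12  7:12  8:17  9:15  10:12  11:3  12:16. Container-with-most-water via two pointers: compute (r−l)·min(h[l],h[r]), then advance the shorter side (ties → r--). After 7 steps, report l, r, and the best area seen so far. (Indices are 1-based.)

[1,12] min(4,16)*11=44 best=44 * → l++
[2,12] min(12,16)*10=120 best=120 * → l++
[3,12] min(3,16)*9=27 best=120 → l++
[4,12] min(6,16)*8=48 best=120 → l++
[5,12] min(20,16)*7=112 best=120 → r--
[5,11] min(20,3)*6=18 best=120 → r--
[5,10] min(20,12)*5=60 best=120 → r--

l=5, r=9, best area=120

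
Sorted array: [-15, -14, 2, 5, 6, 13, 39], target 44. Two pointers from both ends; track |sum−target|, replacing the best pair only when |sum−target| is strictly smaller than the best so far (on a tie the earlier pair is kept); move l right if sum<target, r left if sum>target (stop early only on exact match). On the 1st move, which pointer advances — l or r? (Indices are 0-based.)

[0,6] -15+39=24 d=20 * → l++

l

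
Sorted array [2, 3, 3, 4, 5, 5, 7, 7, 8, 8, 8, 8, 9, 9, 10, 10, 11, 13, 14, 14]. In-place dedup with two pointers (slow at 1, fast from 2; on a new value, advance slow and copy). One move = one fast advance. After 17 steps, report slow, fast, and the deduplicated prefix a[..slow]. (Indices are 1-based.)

slow=10, fast=19, prefix=[2, 3, 4, 5, 7, 8, 9, 10, 11, 13]

slow=1 fast=2: a[fast]=3≠a[slow]=2 write a[2]=3, slow++,fast++
slow=2 fast=3: a[fast]=3=a[slow] dup, fast++
slow=2 fast=4: a[fast]=4≠a[slow]=3 write a[3]=4, slow++,fast++
slow=3 fast=5: a[fast]=5≠a[slow]=4 write a[4]=5, slow++,fast++
slow=4 fast=6: a[fast]=5=a[slow] dup, fast++
slow=4 fast=7: a[fast]=7≠a[slow]=5 write a[5]=7, slow++,fast++
slow=5 fast=8: a[fast]=7=a[slow] dup, fast++
slow=5 fast=9: a[fast]=8≠a[slow]=7 write a[6]=8, slow++,fast++
slow=6 fast=10: a[fast]=8=a[slow] dup, fast++
slow=6 fast=11: a[fast]=8=a[slow] dup, fast++
slow=6 fast=12: a[fast]=8=a[slow] dup, fast++
slow=6 fast=13: a[fast]=9≠a[slow]=8 write a[7]=9, slow++,fast++
slow=7 fast=14: a[fast]=9=a[slow] dup, fast++
slow=7 fast=15: a[fast]=10≠a[slow]=9 write a[8]=10, slow++,fast++
slow=8 fast=16: a[fast]=10=a[slow] dup, fast++
slow=8 fast=17: a[fast]=11≠a[slow]=10 write a[9]=11, slow++,fast++
slow=9 fast=18: a[fast]=13≠a[slow]=11 write a[10]=13, slow++,fast++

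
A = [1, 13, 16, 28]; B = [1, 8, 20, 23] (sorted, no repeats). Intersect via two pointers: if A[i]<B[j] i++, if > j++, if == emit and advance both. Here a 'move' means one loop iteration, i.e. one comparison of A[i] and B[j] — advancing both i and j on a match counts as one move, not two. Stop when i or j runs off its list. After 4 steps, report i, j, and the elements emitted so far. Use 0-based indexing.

[i=0,j=0] 1==1 emit → i++,j++
[i=1,j=1] 13>8 → j++
[i=1,j=2] 13<20 → i++
[i=2,j=2] 16<20 → i++

i=3, j=2, emitted=[1]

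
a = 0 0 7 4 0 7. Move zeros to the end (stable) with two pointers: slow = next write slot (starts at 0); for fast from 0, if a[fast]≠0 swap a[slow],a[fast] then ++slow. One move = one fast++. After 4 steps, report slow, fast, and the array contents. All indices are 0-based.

slow=2, fast=4, a=[7, 4, 0, 0, 0, 7]

(s=0,f=0) a[fast]=0 → fast++
(s=0,f=1) a[fast]=0 → fast++
(s=0,f=2) a[fast]=7≠0 swap→a[0]=7 → slow++,fast++
(s=1,f=3) a[fast]=4≠0 swap→a[1]=4 → slow++,fast++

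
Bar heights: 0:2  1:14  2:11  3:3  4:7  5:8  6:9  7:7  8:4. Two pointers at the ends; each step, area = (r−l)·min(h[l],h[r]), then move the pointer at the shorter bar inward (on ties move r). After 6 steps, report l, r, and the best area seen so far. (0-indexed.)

l=1, r=3, best area=45

[0,8] min(2,4)*8=16 best=16 * → l++
[1,8] min(14,4)*7=28 best=28 * → r--
[1,7] min(14,7)*6=42 best=42 * → r--
[1,6] min(14,9)*5=45 best=45 * → r--
[1,5] min(14,8)*4=32 best=45 → r--
[1,4] min(14,7)*3=21 best=45 → r--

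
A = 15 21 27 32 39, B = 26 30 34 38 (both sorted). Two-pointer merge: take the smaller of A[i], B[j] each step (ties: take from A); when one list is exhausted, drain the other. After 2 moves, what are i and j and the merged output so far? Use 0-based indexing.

i=2, j=0, merged so far=[15, 21]

i=0 j=0: A[i]=15<=B[j]=26 take 15, i++
i=1 j=0: A[i]=21<=B[j]=26 take 21, i++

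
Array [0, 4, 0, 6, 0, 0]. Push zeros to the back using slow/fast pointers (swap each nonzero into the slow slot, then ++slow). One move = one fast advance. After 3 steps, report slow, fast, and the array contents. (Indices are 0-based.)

(s=0,f=0) a[fast]=0 → fast++
(s=0,f=1) a[fast]=4≠0 swap→a[0]=4 → slow++,fast++
(s=1,f=2) a[fast]=0 → fast++

slow=1, fast=3, a=[4, 0, 0, 6, 0, 0]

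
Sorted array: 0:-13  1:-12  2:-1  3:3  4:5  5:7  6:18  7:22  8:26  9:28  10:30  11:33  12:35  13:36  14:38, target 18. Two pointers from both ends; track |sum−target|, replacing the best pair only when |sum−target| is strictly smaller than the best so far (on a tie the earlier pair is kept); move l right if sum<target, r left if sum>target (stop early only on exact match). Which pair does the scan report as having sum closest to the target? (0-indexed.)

[0,14] -13+38=25 d=7 * → r--
[0,13] -13+36=23 d=5 * → r--
[0,12] -13+35=22 d=4 * → r--
[0,11] -13+33=20 d=2 * → r--
[0,10] -13+30=17 d=1 * → l++
[1,10] -12+30=18 d=0 * → stop

pair (-12, 30) with sum 18 (|Δ|=0)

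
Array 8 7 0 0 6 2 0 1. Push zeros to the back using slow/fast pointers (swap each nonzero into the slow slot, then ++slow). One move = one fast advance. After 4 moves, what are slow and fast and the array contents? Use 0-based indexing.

slow=2, fast=4, a=[8, 7, 0, 0, 6, 2, 0, 1]

(s=0,f=0) a[fast]=8≠0 swap→a[0]=8 → slow++,fast++
(s=1,f=1) a[fast]=7≠0 swap→a[1]=7 → slow++,fast++
(s=2,f=2) a[fast]=0 → fast++
(s=2,f=3) a[fast]=0 → fast++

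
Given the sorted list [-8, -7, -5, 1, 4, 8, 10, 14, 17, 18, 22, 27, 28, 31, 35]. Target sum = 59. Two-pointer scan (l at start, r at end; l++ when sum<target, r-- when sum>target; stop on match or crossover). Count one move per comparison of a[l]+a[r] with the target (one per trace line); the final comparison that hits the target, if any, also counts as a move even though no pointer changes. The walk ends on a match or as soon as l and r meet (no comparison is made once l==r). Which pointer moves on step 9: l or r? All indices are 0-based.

l

l=0 r=14: -8+35=27 <59, l++
l=1 r=14: -7+35=28 <59, l++
l=2 r=14: -5+35=30 <59, l++
l=3 r=14: 1+35=36 <59, l++
l=4 r=14: 4+35=39 <59, l++
l=5 r=14: 8+35=43 <59, l++
l=6 r=14: 10+35=45 <59, l++
l=7 r=14: 14+35=49 <59, l++
l=8 r=14: 17+35=52 <59, l++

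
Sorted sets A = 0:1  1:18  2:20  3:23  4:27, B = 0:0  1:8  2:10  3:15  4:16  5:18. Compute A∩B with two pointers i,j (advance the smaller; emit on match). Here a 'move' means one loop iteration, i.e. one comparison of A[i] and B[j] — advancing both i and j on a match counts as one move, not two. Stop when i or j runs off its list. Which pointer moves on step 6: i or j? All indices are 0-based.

[i=0,j=0] 1>0 → j++
[i=0,j=1] 1<8 → i++
[i=1,j=1] 18>8 → j++
[i=1,j=2] 18>10 → j++
[i=1,j=3] 18>15 → j++
[i=1,j=4] 18>16 → j++

j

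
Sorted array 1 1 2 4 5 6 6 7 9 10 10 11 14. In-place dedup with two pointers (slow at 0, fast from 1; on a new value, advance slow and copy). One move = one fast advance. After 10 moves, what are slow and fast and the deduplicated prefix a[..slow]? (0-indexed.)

slow=7, fast=11, prefix=[1, 2, 4, 5, 6, 7, 9, 10]

slow=0 fast=1: a[fast]=1=a[slow] dup, fast++
slow=0 fast=2: a[fast]=2≠a[slow]=1 write a[1]=2, slow++,fast++
slow=1 fast=3: a[fast]=4≠a[slow]=2 write a[2]=4, slow++,fast++
slow=2 fast=4: a[fast]=5≠a[slow]=4 write a[3]=5, slow++,fast++
slow=3 fast=5: a[fast]=6≠a[slow]=5 write a[4]=6, slow++,fast++
slow=4 fast=6: a[fast]=6=a[slow] dup, fast++
slow=4 fast=7: a[fast]=7≠a[slow]=6 write a[5]=7, slow++,fast++
slow=5 fast=8: a[fast]=9≠a[slow]=7 write a[6]=9, slow++,fast++
slow=6 fast=9: a[fast]=10≠a[slow]=9 write a[7]=10, slow++,fast++
slow=7 fast=10: a[fast]=10=a[slow] dup, fast++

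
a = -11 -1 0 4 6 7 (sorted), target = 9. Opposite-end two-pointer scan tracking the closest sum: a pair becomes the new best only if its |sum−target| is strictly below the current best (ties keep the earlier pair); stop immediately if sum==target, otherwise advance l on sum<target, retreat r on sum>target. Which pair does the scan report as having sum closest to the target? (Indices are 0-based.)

l=0 r=5: -11+7=-4 d=13 *, l++
l=1 r=5: -1+7=6 d=3 *, l++
l=2 r=5: 0+7=7 d=2 *, l++
l=3 r=5: 4+7=11 d=2, r--
l=3 r=4: 4+6=10 d=1 *, r--

pair (4, 6) with sum 10 (|Δ|=1)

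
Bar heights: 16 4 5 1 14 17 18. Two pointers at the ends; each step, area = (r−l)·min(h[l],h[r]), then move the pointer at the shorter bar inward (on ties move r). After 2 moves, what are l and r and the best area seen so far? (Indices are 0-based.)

l=0 r=6: min(16,18)*6=96 best=96 *, l++
l=1 r=6: min(4,18)*5=20 best=96, l++

l=2, r=6, best area=96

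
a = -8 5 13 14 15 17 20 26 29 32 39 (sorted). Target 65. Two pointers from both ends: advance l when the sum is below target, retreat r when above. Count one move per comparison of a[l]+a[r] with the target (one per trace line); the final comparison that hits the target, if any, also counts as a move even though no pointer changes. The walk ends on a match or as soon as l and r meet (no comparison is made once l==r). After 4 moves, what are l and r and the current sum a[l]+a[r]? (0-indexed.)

l=4, r=10, sum=54

[0,10] -8+39=31 <65 → l++
[1,10] 5+39=44 <65 → l++
[2,10] 13+39=52 <65 → l++
[3,10] 14+39=53 <65 → l++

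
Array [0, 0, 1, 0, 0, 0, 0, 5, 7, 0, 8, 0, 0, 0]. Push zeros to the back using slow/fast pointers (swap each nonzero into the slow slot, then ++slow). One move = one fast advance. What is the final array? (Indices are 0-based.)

(s=0,f=0) a[fast]=0 → fast++
(s=0,f=1) a[fast]=0 → fast++
(s=0,f=2) a[fast]=1≠0 swap→a[0]=1 → slow++,fast++
(s=1,f=3) a[fast]=0 → fast++
(s=1,f=4) a[fast]=0 → fast++
(s=1,f=5) a[fast]=0 → fast++
(s=1,f=6) a[fast]=0 → fast++
(s=1,f=7) a[fast]=5≠0 swap→a[1]=5 → slow++,fast++
(s=2,f=8) a[fast]=7≠0 swap→a[2]=7 → slow++,fast++
(s=3,f=9) a[fast]=0 → fast++
(s=3,f=10) a[fast]=8≠0 swap→a[3]=8 → slow++,fast++
(s=4,f=11) a[fast]=0 → fast++
(s=4,f=12) a[fast]=0 → fast++
(s=4,f=13) a[fast]=0 → fast++

[1, 5, 7, 8, 0, 0, 0, 0, 0, 0, 0, 0, 0, 0]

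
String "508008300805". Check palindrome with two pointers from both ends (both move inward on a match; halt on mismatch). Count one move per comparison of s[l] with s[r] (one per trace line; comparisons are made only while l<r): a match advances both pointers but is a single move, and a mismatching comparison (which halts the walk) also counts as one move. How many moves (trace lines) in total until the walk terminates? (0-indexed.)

6 moves

l=0 r=11: '5'=='5', l++,r--
l=1 r=10: '0'=='0', l++,r--
l=2 r=9: '8'=='8', l++,r--
l=3 r=8: '0'=='0', l++,r--
l=4 r=7: '0'=='0', l++,r--
l=5 r=6: '8'!='3', stop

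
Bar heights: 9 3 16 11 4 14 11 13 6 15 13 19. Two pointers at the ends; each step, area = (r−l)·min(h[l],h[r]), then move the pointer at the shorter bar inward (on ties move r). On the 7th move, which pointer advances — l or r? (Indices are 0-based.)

l=0 r=11: min(9,19)*11=99 best=99 *, l++
l=1 r=11: min(3,19)*10=30 best=99, l++
l=2 r=11: min(16,19)*9=144 best=144 *, l++
l=3 r=11: min(11,19)*8=88 best=144, l++
l=4 r=11: min(4,19)*7=28 best=144, l++
l=5 r=11: min(14,19)*6=84 best=144, l++
l=6 r=11: min(11,19)*5=55 best=144, l++

l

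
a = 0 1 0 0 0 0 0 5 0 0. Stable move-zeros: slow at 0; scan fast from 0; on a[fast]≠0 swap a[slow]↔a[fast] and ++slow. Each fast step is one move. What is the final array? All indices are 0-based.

[1, 5, 0, 0, 0, 0, 0, 0, 0, 0]

(s=0,f=0) a[fast]=0 → fast++
(s=0,f=1) a[fast]=1≠0 swap→a[0]=1 → slow++,fast++
(s=1,f=2) a[fast]=0 → fast++
(s=1,f=3) a[fast]=0 → fast++
(s=1,f=4) a[fast]=0 → fast++
(s=1,f=5) a[fast]=0 → fast++
(s=1,f=6) a[fast]=0 → fast++
(s=1,f=7) a[fast]=5≠0 swap→a[1]=5 → slow++,fast++
(s=2,f=8) a[fast]=0 → fast++
(s=2,f=9) a[fast]=0 → fast++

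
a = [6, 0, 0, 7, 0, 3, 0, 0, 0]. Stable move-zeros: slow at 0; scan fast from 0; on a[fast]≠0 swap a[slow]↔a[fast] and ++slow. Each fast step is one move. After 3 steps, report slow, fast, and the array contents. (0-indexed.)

slow=1, fast=3, a=[6, 0, 0, 7, 0, 3, 0, 0, 0]

slow=0 fast=0: a[fast]=6≠0 swap→a[0]=6, slow++,fast++
slow=1 fast=1: a[fast]=0, fast++
slow=1 fast=2: a[fast]=0, fast++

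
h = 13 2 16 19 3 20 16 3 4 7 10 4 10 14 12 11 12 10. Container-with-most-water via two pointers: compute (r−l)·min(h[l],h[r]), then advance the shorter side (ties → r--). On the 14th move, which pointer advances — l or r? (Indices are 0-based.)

[0,17] min(13,10)*17=170 best=170 * → r--
[0,16] min(13,12)*16=192 best=192 * → r--
[0,15] min(13,11)*15=165 best=192 → r--
[0,14] min(13,12)*14=168 best=192 → r--
[0,13] min(13,14)*13=169 best=192 → l++
[1,13] min(2,14)*12=24 best=192 → l++
[2,13] min(16,14)*11=154 best=192 → r--
[2,12] min(16,10)*10=100 best=192 → r--
[2,11] min(16,4)*9=36 best=192 → r--
[2,10] min(16,10)*8=80 best=192 → r--
[2,9] min(16,7)*7=49 best=192 → r--
[2,8] min(16,4)*6=24 best=192 → r--
[2,7] min(16,3)*5=15 best=192 → r--
[2,6] min(16,16)*4=64 best=192 → r--

r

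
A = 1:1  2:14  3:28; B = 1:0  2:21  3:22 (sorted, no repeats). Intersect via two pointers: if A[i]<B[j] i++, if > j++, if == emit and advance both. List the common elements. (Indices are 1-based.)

i=1 j=1: 1>0, j++
i=1 j=2: 1<21, i++
i=2 j=2: 14<21, i++
i=3 j=2: 28>21, j++
i=3 j=3: 28>22, j++

intersection = []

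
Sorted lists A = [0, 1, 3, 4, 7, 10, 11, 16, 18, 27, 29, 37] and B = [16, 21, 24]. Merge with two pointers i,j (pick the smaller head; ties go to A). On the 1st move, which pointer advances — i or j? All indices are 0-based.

i

i=0 j=0: A[i]=0<=B[j]=16 take 0, i++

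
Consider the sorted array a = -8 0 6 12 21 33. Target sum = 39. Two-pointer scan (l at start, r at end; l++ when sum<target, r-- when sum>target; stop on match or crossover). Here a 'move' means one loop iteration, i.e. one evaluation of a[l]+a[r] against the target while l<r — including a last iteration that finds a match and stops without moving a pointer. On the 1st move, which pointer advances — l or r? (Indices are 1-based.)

l

[1,6] -8+33=25 <39 → l++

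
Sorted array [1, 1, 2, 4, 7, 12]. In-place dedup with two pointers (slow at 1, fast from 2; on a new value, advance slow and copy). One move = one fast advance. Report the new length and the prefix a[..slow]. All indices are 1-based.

slow=1 fast=2: a[fast]=1=a[slow] dup, fast++
slow=1 fast=3: a[fast]=2≠a[slow]=1 write a[2]=2, slow++,fast++
slow=2 fast=4: a[fast]=4≠a[slow]=2 write a[3]=4, slow++,fast++
slow=3 fast=5: a[fast]=7≠a[slow]=4 write a[4]=7, slow++,fast++
slow=4 fast=6: a[fast]=12≠a[slow]=7 write a[5]=12, slow++,fast++

length 5; prefix = [1, 2, 4, 7, 12]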